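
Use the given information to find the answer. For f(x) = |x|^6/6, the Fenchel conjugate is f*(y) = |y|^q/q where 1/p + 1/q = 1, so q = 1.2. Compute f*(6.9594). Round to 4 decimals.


The conjugate exponent q satisfies 1/p + 1/q = 1.
p = 6, so q = 6/(6 - 1) = 1.2
|y|^q = 6.9594^1.2 = 10.2586
f*(6.9594) = 10.2586 / 1.2 = 8.5488


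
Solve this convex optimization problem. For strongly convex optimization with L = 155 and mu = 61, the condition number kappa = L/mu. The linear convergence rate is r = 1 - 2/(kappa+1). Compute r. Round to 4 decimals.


Step 1: Compute the condition number.
kappa = L/mu = 155/61 = 2.541
Step 2: Compute the convergence rate.
r = 1 - 2/(kappa + 1) = 1 - 2*mu/(L + mu) = (L - mu)/(L + mu) = 94/216 = 0.4352


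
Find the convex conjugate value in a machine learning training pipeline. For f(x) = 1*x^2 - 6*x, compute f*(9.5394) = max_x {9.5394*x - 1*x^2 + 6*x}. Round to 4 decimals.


f*(y) = sup_x {y*x - a*x^2 - b*x} = sup_x {(y-b)*x - a*x^2}
FOC: (y - b) - 2a*x = 0 => x* = (y - b)/(2a)
x* = (9.5394 + 6)/(2*1) = 7.7697
f*(9.5394) = (y-b)^2/(4a) = (9.5394 + 6)^2/(4*1)
= 241.473/4 = 60.3682


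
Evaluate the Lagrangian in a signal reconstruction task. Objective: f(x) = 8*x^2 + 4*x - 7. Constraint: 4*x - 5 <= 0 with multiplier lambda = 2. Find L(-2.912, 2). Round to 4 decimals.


Step 1: Evaluate f(x).
f(-2.912) = 8*(-2.912)^2 + 4*(-2.912) - 7 = 49.19
Step 2: Evaluate g(x).
g(-2.912) = 4*-2.912 - 5 = -16.648
Step 3: Compute Lagrangian.
L = 49.19 + 2*-16.648 = 15.894


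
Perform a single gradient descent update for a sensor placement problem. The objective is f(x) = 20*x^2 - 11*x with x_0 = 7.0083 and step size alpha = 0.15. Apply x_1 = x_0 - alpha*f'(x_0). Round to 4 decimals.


We compute the gradient at x_0 and apply the update.
f'(x) = 40*x - 11
f'(7.0083) = 40*7.0083 - 11 = 269.332
x_1 = 7.0083 - 0.15*269.332 = -33.3915


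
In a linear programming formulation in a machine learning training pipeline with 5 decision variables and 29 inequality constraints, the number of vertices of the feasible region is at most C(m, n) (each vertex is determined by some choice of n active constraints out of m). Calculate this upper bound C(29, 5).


Each vertex corresponds to some choice of n active constraints out of m, so the number of vertices is at most C(m, n) = m! / (n!(m-n)!).
m = 29, n = 5
Numerator: 29 * 28 * 27 * 26 * 25
Denominator: 5! = 120
C(29, 5) = 118755


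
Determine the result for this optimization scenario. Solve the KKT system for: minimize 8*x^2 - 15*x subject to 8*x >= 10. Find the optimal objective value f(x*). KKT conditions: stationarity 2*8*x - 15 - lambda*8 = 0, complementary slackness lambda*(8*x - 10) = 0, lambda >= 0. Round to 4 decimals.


Step 1: Try lambda = 0 (constraint inactive).
x_unc = 15/(2*8) = 0.9375
Check: 8*0.9375 = 7.5 < 10 -- violated!
Step 2: Constraint must be active: 8*x = 10
x* = 10/8 = 1.25
lambda = (2*8*1.25 - 15)/8 = 0.625
Step 3: Compute optimal value.
f(x*) = 8*1.25^2 - 15*1.25 = -6.25


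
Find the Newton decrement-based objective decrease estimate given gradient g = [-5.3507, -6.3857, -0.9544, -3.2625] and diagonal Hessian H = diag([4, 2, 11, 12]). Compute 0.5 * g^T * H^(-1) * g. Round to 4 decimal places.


Step 1: H is diagonal, so H^(-1) * g = [-1.3377, -3.1929, -0.0868, -0.2719].
Step 2: g^T H^(-1) g = sum_i g_i^2 / H_ii
  = (-5.3507)^2/4 + (-6.3857)^2/2 + (-0.9544)^2/11 + (-3.2625)^2/12
  = 7.1575 + 20.3886 + 0.0828 + 0.887 = 28.5159
Step 3: Objective decrease = 0.5 * g^T H^(-1) g = 14.2579


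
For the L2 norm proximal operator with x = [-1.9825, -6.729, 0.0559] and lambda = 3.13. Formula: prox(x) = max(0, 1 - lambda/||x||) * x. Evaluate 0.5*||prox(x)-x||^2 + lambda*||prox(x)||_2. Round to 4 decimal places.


Step 1: Compute ||x||.
||x|| = 7.0152
Step 2: Compute scaling factor.
scale = max(0, 1 - 3.13/7.0152) = 0.5538
Step 3: prox(x) = [-1.098, -3.7267, 0.031]
||prox(x)|| = 3.8852
Step 4: Proximal objective.
0.5*||prox-x||^2 = 4.8985
lambda*||prox|| = 12.1607
Total = 17.0591


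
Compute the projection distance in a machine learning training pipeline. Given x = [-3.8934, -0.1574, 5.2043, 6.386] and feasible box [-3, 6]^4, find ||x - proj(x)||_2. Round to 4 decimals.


Project each component onto [-3, 6].
clip(-3.8934) = -3.0, clip(-0.1574) = -0.1574, clip(5.2043) = 5.2043, clip(6.386) = 6.0
Projection = [-3.0, -0.1574, 5.2043, 6.0]
Squared diffs: [0.7982, 0.0, 0.0, 0.149]
Distance = sqrt(0.9472) = 0.9732


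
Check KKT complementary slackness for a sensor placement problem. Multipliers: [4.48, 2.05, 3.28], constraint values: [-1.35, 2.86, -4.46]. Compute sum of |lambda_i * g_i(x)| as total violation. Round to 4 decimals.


KKT complementary slackness check:
lambda_1 * g_1 = 4.48 * -1.35 = -6.048
lambda_2 * g_2 = 2.05 * 2.86 = 5.863
lambda_3 * g_3 = 3.28 * -4.46 = -14.6288
Total violation = 6.048 + 5.863 + 14.6288 = 26.5398


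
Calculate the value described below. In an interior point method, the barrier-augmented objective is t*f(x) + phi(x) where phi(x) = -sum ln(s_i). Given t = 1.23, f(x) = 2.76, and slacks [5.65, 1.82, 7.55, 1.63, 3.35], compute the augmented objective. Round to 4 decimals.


Step 1: Compute log-barrier.
ln values: [1.7317, 0.5988, 2.0215, 0.4886, 1.209]
phi = -(1.7317 + 0.5988 + 2.0215 + 0.4886 + 1.209) = -6.0496
Step 2: Compute augmented objective.
t*f(x) = 1.23*2.76 = 3.3948
Total = 3.3948 - 6.0496 = -2.6548


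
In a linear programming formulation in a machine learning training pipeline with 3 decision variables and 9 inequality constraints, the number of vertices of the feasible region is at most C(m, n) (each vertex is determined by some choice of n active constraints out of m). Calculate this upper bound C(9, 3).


Each vertex corresponds to some choice of n active constraints out of m, so the number of vertices is at most C(m, n) = m! / (n!(m-n)!).
m = 9, n = 3
Numerator: 9 * 8 * 7
Denominator: 3! = 6
C(9, 3) = 84


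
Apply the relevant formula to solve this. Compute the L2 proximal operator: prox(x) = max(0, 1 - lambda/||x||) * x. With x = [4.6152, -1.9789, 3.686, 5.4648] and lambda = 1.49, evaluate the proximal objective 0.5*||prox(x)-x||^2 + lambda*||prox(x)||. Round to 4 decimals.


Step 1: Compute ||x||.
||x|| = 8.2865
Step 2: Compute scaling factor.
scale = max(0, 1 - 1.49/8.2865) = 0.8202
Step 3: prox(x) = [3.7853, -1.6231, 3.0232, 4.4822]
||prox(x)|| = 6.7965
Step 4: Proximal objective.
0.5*||prox-x||^2 = 1.1101
lambda*||prox|| = 10.1268
Total = 11.2369


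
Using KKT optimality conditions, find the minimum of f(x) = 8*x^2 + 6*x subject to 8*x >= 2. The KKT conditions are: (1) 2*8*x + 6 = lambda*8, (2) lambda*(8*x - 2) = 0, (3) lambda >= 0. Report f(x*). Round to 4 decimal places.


Step 1: Try lambda = 0 (constraint inactive).
x_unc = -6/(2*8) = -0.375
Check: 8*-0.375 = -3.0 < 2 -- violated!
Step 2: Constraint must be active: 8*x = 2
x* = 2/8 = 0.25
lambda = (2*8*0.25 + 6)/8 = 1.25
Step 3: Compute optimal value.
f(x*) = 8*0.25^2 + 6*0.25 = 2.0


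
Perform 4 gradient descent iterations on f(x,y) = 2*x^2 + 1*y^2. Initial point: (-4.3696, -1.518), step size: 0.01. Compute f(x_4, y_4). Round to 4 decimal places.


Gradient descent on f(x,y) = 2*x^2 + 1*y^2.
Starting point: (-4.3696, -1.518), alpha = 0.01
Step 1: grad_x = 2*2*-4.3696 = -17.4784, grad_y = 2*1*-1.518 = -3.036
  x_1 = -4.3696 - 0.01*-17.4784 = -4.1948
  y_1 = -1.518 - 0.01*-3.036 = -1.4876
Step 2: grad_x = 2*2*-4.1948 = -16.7793, grad_y = 2*1*-1.4876 = -2.9753
  x_2 = -4.1948 - 0.01*-16.7793 = -4.027
  y_2 = -1.4876 - 0.01*-2.9753 = -1.4579
Step 3: grad_x = 2*2*-4.027 = -16.1081, grad_y = 2*1*-1.4579 = -2.9158
  x_3 = -4.027 - 0.01*-16.1081 = -3.8659
  y_3 = -1.4579 - 0.01*-2.9158 = -1.4287
Step 4: grad_x = 2*2*-3.8659 = -15.4638, grad_y = 2*1*-1.4287 = -2.8575
  x_4 = -3.8659 - 0.01*-15.4638 = -3.7113
  y_4 = -1.4287 - 0.01*-2.8575 = -1.4002
f(-3.7113, -1.4002) = 2*(-3.7113)^2 + 1*(-1.4002)^2 = 29.508


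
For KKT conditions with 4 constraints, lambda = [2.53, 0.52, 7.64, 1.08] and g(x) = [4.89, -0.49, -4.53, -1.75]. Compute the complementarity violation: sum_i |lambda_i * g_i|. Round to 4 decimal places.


KKT complementary slackness check:
lambda_1 * g_1 = 2.53 * 4.89 = 12.3717
lambda_2 * g_2 = 0.52 * -0.49 = -0.2548
lambda_3 * g_3 = 7.64 * -4.53 = -34.6092
lambda_4 * g_4 = 1.08 * -1.75 = -1.89
Total violation = 12.3717 + 0.2548 + 34.6092 + 1.89 = 49.1257


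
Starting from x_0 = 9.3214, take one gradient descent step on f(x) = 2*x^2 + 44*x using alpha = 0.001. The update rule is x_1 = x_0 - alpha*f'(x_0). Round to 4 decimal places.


We compute the gradient at x_0 and apply the update.
f'(x) = 4*x + 44
f'(9.3214) = 4*9.3214 + 44 = 81.2856
x_1 = 9.3214 - 0.001*81.2856 = 9.2401


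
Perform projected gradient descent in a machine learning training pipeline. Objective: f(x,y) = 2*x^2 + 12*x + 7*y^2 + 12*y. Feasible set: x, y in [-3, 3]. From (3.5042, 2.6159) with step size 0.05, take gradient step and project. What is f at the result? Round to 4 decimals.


Step 1: Compute gradient at (3.5042, 2.6159).
grad_x = 2*2*3.5042 + 12 = 26.0168
grad_y = 2*7*2.6159 + 12 = 48.6226
Step 2: Gradient step.
x_raw = 3.5042 - 0.05*26.0168 = 2.2034
y_raw = 2.6159 - 0.05*48.6226 = 0.1848
Step 3: Project onto [-3, 3].
x_proj = clip(2.2034) = 2.2034
y_proj = clip(0.1848) = 0.1848
Step 4: Evaluate f.
f(2.2034, 0.1848) = 38.6061


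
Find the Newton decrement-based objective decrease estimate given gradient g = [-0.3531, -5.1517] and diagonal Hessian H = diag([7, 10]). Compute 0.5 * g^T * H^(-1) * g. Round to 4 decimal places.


Step 1: H is diagonal, so H^(-1) * g = [-0.0504, -0.5152].
Step 2: g^T H^(-1) g = sum_i g_i^2 / H_ii
  = (-0.3531)^2/7 + (-5.1517)^2/10
  = 0.0178 + 2.654 = 2.6718
Step 3: Objective decrease = 0.5 * g^T H^(-1) g = 1.3359


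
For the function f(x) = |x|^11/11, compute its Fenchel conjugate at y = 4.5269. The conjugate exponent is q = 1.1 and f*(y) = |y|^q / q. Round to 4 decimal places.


The conjugate exponent q satisfies 1/p + 1/q = 1.
p = 11, so q = 11/(11 - 1) = 1.1
|y|^q = 4.5269^1.1 = 5.2648
f*(4.5269) = 5.2648 / 1.1 = 4.7862


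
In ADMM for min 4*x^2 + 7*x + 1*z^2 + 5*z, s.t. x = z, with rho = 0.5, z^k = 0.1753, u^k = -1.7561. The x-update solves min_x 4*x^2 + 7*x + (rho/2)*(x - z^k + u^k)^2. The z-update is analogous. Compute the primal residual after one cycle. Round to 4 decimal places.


ADMM iteration with rho = 0.5, z^k = 0.1753, u^k = -1.7561
Step 1: x-update.
Minimize 4*x^2 + 7*x + (0.5/2)*(x - 0.1753 - 1.7561)^2
FOC: (2*4 + 0.5)*x = -7 + 0.5*(0.1753 + 1.7561)
x^{k+1} = -0.7099
Step 2: z-update.
Minimize 1*z^2 + 5*z + (0.5/2)*(-0.7099 - z - 1.7561)^2
FOC: (2*1 + 0.5)*z = -5 + 0.5*(-0.7099 - 1.7561)
z^{k+1} = -2.4932
Step 3: u-update.
u^{k+1} = -1.7561 - 0.7099 + 2.4932 = 0.0272
Step 4: Primal residual = |-0.7099 + 2.4932| = 1.7833


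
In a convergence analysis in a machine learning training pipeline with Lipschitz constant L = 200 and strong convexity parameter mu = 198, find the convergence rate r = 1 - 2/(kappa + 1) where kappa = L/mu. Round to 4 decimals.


Step 1: Compute the condition number.
kappa = L/mu = 200/198 = 1.0101
Step 2: Compute the convergence rate.
r = 1 - 2/(kappa + 1) = 1 - 2*mu/(L + mu) = (L - mu)/(L + mu) = 2/398 = 0.005


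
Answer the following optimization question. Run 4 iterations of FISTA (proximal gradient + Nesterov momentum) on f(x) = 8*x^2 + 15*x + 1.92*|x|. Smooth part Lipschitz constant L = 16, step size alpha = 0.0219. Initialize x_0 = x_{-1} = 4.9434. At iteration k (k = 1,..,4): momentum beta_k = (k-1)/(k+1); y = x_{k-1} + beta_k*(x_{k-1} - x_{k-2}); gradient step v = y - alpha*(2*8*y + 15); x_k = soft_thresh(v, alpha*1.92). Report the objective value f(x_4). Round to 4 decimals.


FISTA on f(x) = 8*x^2 + 15*x + 1.92*|x|
L = 16, alpha = 0.0219
Iteration 1: beta = 0.0, y = 4.9434 + 0.0*(4.9434 - 4.9434) = 4.9434
  grad(y) = 94.0944, v = y - alpha*grad = 2.8827
  prox(v) = soft_thresh(2.8827, 0.042) = 2.8407
Iteration 2: beta = 0.3333, y = 2.8407 + 0.3333*(2.8407 - 4.9434) = 2.1398
  grad(y) = 49.2365, v = y - alpha*grad = 1.0615
  prox(v) = soft_thresh(1.0615, 0.042) = 1.0195
Iteration 3: beta = 0.5, y = 1.0195 + 0.5*(1.0195 - 2.8407) = 0.1088
  grad(y) = 16.7414, v = y - alpha*grad = -0.2578
  prox(v) = soft_thresh(-0.2578, 0.042) = -0.2158
Iteration 4: beta = 0.6, y = -0.2158 + 0.6*(-0.2158 - 1.0195) = -0.9569
  grad(y) = -0.31, v = y - alpha*grad = -0.9501
  prox(v) = soft_thresh(-0.9501, 0.042) = -0.908
f(x_4) = 8*(-0.908)^2 + 15*(-0.908) + 1.92*|-0.908| = -5.2809


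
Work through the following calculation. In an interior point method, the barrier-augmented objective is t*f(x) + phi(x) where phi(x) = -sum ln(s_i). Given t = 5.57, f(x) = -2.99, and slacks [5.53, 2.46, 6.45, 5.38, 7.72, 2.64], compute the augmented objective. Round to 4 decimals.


Step 1: Compute log-barrier.
ln values: [1.7102, 0.9002, 1.8641, 1.6827, 2.0438, 0.9708]
phi = -(1.7102 + 0.9002 + 1.8641 + 1.6827 + 2.0438 + 0.9708) = -9.1717
Step 2: Compute augmented objective.
t*f(x) = 5.57*-2.99 = -16.6543
Total = -16.6543 - 9.1717 = -25.826


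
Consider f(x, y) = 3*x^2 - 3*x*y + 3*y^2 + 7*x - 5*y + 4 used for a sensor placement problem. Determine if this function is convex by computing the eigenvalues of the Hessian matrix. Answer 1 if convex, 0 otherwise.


The Hessian of f(x,y) = 3*x^2 - 3*x*y + 3*y^2 + 7*x - 5*y + 4 is:
H = [[6, -3], [-3, 6]]
Trace = 6 + 6 = 12
Determinant = 6*6 - (-3)^2 = 27
Discriminant = (12)^2 - 4*27 = 36.0
Eigenvalues: lambda_1 = 3.0, lambda_2 = 9.0
The function is convex.

1


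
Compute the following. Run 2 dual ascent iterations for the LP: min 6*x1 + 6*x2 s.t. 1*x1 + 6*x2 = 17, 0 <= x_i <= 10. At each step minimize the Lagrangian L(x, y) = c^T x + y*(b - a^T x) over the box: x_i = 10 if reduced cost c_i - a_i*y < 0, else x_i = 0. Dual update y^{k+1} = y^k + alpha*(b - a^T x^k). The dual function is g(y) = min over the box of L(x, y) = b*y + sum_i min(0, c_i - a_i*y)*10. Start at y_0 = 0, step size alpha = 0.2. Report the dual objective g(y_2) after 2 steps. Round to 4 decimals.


Dual ascent for LP: min 6*x1 + 6*x2, 1*x1 + 6*x2 = 17, 0 <= x_i <= 10
Step 1: y^k = 0.0, reduced costs: (6.0, 6.0)
  x^k = (0.0, 0.0), subgradient = b - a^T x = 17.0
  y^{k+1} = 0.0 + 0.2*17.0 = 3.4
Step 2: y^k = 3.4, reduced costs: (2.6, -14.4)
  x^k = (0.0, 10.0), subgradient = b - a^T x = -43.0
  y^{k+1} = 3.4 + 0.2*-43.0 = -5.2
Dual objective at y_2 = -5.2: reduced costs (11.2, 37.2), box minimizer x = (0.0, 0.0)
g(y_2) = b*y + (c1 - a1*y)*x1 + (c2 - a2*y)*x2 = 17*(-5.2) + 11.2*0.0 + 37.2*0.0 = -88.4 + 0.0 + 0.0 = -88.4


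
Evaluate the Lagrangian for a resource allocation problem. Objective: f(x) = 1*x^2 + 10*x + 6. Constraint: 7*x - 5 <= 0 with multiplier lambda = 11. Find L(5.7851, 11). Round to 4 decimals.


Step 1: Evaluate f(x).
f(5.7851) = 1*5.7851^2 + 10*5.7851 + 6 = 97.3184
Step 2: Evaluate g(x).
g(5.7851) = 7*5.7851 - 5 = 35.4957
Step 3: Compute Lagrangian.
L = 97.3184 + 11*35.4957 = 487.7711


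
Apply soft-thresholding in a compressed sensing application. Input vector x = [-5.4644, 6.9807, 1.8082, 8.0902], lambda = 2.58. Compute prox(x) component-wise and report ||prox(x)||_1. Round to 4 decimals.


Soft-thresholding with lambda = 2.58:
prox(-5.4644) = sign(-5.4644)*max(|-5.4644| - 2.58, 0) = -2.8844
prox(6.9807) = sign(6.9807)*max(|6.9807| - 2.58, 0) = 4.4007
prox(1.8082) = sign(1.8082)*max(|1.8082| - 2.58, 0) = 0.0
prox(8.0902) = sign(8.0902)*max(|8.0902| - 2.58, 0) = 5.5102
prox(x) = [-2.8844, 4.4007, 0.0, 5.5102]
||prox(x)||_1 = 2.8844 + 4.4007 + 0.0 + 5.5102 = 12.7953


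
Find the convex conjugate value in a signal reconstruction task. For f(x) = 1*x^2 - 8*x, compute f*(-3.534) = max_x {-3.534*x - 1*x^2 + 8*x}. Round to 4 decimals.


f*(y) = sup_x {y*x - a*x^2 - b*x} = sup_x {(y-b)*x - a*x^2}
FOC: (y - b) - 2a*x = 0 => x* = (y - b)/(2a)
x* = (-3.534 + 8)/(2*1) = 2.233
f*(-3.534) = (y-b)^2/(4a) = (-3.534 + 8)^2/(4*1)
= 19.9452/4 = 4.9863


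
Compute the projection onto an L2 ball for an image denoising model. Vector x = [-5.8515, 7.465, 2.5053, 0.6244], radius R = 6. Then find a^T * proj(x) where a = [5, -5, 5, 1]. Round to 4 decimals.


Step 1: Compute ||x|| (intermediates to 6 decimals).
||x|| = sqrt((-5.8515)^2 + 7.465^2 + 2.5053^2 + 0.6244^2) = 9.830192
Step 2: Project.
Since ||x|| > R, scale = R/||x|| = 6/9.830192 = 0.610364, proj(x) = scale * x
proj(x) = [-3.571545, 4.556367, 1.529145, 0.381111]
Step 3: Dot product.
a^T * proj(x) = 5*(-3.571545) - 5*4.556367 + 5*1.529145 + 1*0.381111 = -32.6127


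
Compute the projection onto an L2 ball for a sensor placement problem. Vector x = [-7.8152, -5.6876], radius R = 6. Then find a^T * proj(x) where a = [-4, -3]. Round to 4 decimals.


Step 1: Compute ||x|| (intermediates to 6 decimals).
||x|| = sqrt((-7.8152)^2 + (-5.6876)^2) = 9.66572
Step 2: Project.
Since ||x|| > R, scale = R/||x|| = 6/9.66572 = 0.62075, proj(x) = scale * x
proj(x) = [-4.851285, -3.530578]
Step 3: Dot product.
a^T * proj(x) = -4*(-4.851285) - 3*(-3.530578) = 29.9969


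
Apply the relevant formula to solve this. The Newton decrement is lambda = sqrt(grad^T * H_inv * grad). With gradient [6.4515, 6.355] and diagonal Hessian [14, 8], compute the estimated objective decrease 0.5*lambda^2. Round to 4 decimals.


Step 1: H is diagonal, so H^(-1) * g = [0.4608, 0.7944].
Step 2: g^T H^(-1) g = sum_i g_i^2 / H_ii
  = (6.4515)^2/14 + (6.355)^2/8
  = 2.973 + 5.0483 = 8.0212
Step 3: Objective decrease = 0.5 * g^T H^(-1) g = 4.0106


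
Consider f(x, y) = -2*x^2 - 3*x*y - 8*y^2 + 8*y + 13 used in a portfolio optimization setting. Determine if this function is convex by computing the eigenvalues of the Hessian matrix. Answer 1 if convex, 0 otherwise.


The Hessian of f(x,y) = -2*x^2 - 3*x*y - 8*y^2 + 8*y + 13 is:
H = [[-4, -3], [-3, -16]]
Trace = -4 - 16 = -20
Determinant = -4*-16 - (-3)^2 = 55
Discriminant = (-20)^2 - 4*55 = 180.0
Eigenvalues: lambda_1 = -16.7082, lambda_2 = -3.2918
The function is not convex.

0


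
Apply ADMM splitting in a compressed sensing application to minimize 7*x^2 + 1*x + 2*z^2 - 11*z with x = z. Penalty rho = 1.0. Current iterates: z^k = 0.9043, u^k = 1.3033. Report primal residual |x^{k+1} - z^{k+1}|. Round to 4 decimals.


ADMM iteration with rho = 1.0, z^k = 0.9043, u^k = 1.3033
Step 1: x-update.
Minimize 7*x^2 + 1*x + (1.0/2)*(x - 0.9043 + 1.3033)^2
FOC: (2*7 + 1.0)*x = -1 + 1.0*(0.9043 - 1.3033)
x^{k+1} = -0.0933
Step 2: z-update.
Minimize 2*z^2 - 11*z + (1.0/2)*(-0.0933 - z + 1.3033)^2
FOC: (2*2 + 1.0)*z = 11 + 1.0*(-0.0933 + 1.3033)
z^{k+1} = 2.442
Step 3: u-update.
u^{k+1} = 1.3033 - 0.0933 - 2.442 = -1.232
Step 4: Primal residual = |-0.0933 - 2.442| = 2.5353


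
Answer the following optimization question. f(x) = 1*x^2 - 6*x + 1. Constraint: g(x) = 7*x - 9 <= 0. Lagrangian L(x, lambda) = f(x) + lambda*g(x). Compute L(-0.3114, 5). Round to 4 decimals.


Step 1: Evaluate f(x).
f(-0.3114) = 1*(-0.3114)^2 - 6*(-0.3114) + 1 = 2.9654
Step 2: Evaluate g(x).
g(-0.3114) = 7*-0.3114 - 9 = -11.1798
Step 3: Compute Lagrangian.
L = 2.9654 + 5*-11.1798 = -52.9336


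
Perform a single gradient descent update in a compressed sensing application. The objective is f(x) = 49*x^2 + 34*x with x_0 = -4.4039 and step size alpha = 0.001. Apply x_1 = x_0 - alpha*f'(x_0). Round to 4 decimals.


We compute the gradient at x_0 and apply the update.
f'(x) = 98*x + 34
f'(-4.4039) = 98*-4.4039 + 34 = -397.5822
x_1 = -4.4039 - 0.001*-397.5822 = -4.0063


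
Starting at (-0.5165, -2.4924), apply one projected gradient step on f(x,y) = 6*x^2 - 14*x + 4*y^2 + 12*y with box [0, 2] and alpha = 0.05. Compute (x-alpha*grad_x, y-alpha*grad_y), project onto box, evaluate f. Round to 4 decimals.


Step 1: Compute gradient at (-0.5165, -2.4924).
grad_x = 2*6*-0.5165 - 14 = -20.198
grad_y = 2*4*-2.4924 + 12 = -7.9392
Step 2: Gradient step.
x_raw = -0.5165 - 0.05*-20.198 = 0.4934
y_raw = -2.4924 - 0.05*-7.9392 = -2.0954
Step 3: Project onto [0, 2].
x_proj = clip(0.4934) = 0.4934
y_proj = clip(-2.0954) = 0.0
Step 4: Evaluate f.
f(0.4934, 0.0) = -5.4469


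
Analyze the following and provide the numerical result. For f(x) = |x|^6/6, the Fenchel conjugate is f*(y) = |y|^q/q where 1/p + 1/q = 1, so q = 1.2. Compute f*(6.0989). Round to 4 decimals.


The conjugate exponent q satisfies 1/p + 1/q = 1.
p = 6, so q = 6/(6 - 1) = 1.2
|y|^q = 6.0989^1.2 = 8.7559
f*(6.0989) = 8.7559 / 1.2 = 7.2966


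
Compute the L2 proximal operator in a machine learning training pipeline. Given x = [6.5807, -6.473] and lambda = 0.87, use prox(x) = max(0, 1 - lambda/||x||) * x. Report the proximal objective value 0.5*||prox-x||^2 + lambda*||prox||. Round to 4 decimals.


Step 1: Compute ||x||.
||x|| = 9.2307
Step 2: Compute scaling factor.
scale = max(0, 1 - 0.87/9.2307) = 0.9057
Step 3: prox(x) = [5.9605, -5.8629]
||prox(x)|| = 8.3607
Step 4: Proximal objective.
0.5*||prox-x||^2 = 0.3785
lambda*||prox|| = 7.2738
Total = 7.6522


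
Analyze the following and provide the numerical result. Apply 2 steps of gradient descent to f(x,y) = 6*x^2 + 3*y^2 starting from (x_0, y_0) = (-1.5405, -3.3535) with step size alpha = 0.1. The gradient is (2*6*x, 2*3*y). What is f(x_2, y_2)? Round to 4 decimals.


Gradient descent on f(x,y) = 6*x^2 + 3*y^2.
Starting point: (-1.5405, -3.3535), alpha = 0.1
Step 1: grad_x = 2*6*-1.5405 = -18.486, grad_y = 2*3*-3.3535 = -20.121
  x_1 = -1.5405 - 0.1*-18.486 = 0.3081
  y_1 = -3.3535 - 0.1*-20.121 = -1.3414
Step 2: grad_x = 2*6*0.3081 = 3.6972, grad_y = 2*3*-1.3414 = -8.0484
  x_2 = 0.3081 - 0.1*3.6972 = -0.0616
  y_2 = -1.3414 - 0.1*-8.0484 = -0.5366
f(-0.0616, -0.5366) = 6*(-0.0616)^2 + 3*(-0.5366)^2 = 0.8865


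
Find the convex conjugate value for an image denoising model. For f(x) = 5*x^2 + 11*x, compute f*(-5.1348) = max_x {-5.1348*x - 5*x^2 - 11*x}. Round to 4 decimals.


f*(y) = sup_x {y*x - a*x^2 - b*x} = sup_x {(y-b)*x - a*x^2}
FOC: (y - b) - 2a*x = 0 => x* = (y - b)/(2a)
x* = (-5.1348 - 11)/(2*5) = -1.6135
f*(-5.1348) = (y-b)^2/(4a) = (-5.1348 - 11)^2/(4*5)
= 260.3318/20 = 13.0166


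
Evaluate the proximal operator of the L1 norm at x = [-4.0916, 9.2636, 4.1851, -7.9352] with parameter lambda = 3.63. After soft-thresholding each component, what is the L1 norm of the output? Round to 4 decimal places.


Soft-thresholding with lambda = 3.63:
prox(-4.0916) = sign(-4.0916)*max(|-4.0916| - 3.63, 0) = -0.4616
prox(9.2636) = sign(9.2636)*max(|9.2636| - 3.63, 0) = 5.6336
prox(4.1851) = sign(4.1851)*max(|4.1851| - 3.63, 0) = 0.5551
prox(-7.9352) = sign(-7.9352)*max(|-7.9352| - 3.63, 0) = -4.3052
prox(x) = [-0.4616, 5.6336, 0.5551, -4.3052]
||prox(x)||_1 = 0.4616 + 5.6336 + 0.5551 + 4.3052 = 10.9555


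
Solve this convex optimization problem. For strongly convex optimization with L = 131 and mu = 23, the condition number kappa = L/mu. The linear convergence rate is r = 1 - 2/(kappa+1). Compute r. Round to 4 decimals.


Step 1: Compute the condition number.
kappa = L/mu = 131/23 = 5.6957
Step 2: Compute the convergence rate.
r = 1 - 2/(kappa + 1) = 1 - 2*mu/(L + mu) = (L - mu)/(L + mu) = 108/154 = 0.7013


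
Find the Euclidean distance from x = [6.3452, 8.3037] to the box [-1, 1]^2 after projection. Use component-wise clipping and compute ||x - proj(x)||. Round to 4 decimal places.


Project each component onto [-1, 1].
clip(6.3452) = 1.0, clip(8.3037) = 1.0
Projection = [1.0, 1.0]
Squared diffs: [28.5712, 53.344]
Distance = sqrt(81.9152) = 9.0507


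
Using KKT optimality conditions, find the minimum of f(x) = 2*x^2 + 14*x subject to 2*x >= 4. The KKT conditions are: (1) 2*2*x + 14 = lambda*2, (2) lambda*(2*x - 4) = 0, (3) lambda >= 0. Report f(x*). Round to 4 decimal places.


Step 1: Try lambda = 0 (constraint inactive).
x_unc = -14/(2*2) = -3.5
Check: 2*-3.5 = -7.0 < 4 -- violated!
Step 2: Constraint must be active: 2*x = 4
x* = 4/2 = 2.0
lambda = (2*2*2.0 + 14)/2 = 11.0
Step 3: Compute optimal value.
f(x*) = 2*2.0^2 + 14*2.0 = 36.0


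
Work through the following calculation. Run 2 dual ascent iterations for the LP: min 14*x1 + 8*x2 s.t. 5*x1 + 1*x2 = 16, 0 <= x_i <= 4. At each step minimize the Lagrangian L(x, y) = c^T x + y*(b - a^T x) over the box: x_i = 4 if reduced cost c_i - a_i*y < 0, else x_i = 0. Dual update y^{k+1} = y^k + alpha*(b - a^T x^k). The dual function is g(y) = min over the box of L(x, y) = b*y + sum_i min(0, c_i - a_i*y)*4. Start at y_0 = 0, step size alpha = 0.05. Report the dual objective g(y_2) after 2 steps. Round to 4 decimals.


Dual ascent for LP: min 14*x1 + 8*x2, 5*x1 + 1*x2 = 16, 0 <= x_i <= 4
Step 1: y^k = 0.0, reduced costs: (14.0, 8.0)
  x^k = (0.0, 0.0), subgradient = b - a^T x = 16.0
  y^{k+1} = 0.0 + 0.05*16.0 = 0.8
Step 2: y^k = 0.8, reduced costs: (10.0, 7.2)
  x^k = (0.0, 0.0), subgradient = b - a^T x = 16.0
  y^{k+1} = 0.8 + 0.05*16.0 = 1.6
Dual objective at y_2 = 1.6: reduced costs (6.0, 6.4), box minimizer x = (0.0, 0.0)
g(y_2) = b*y + (c1 - a1*y)*x1 + (c2 - a2*y)*x2 = 16*1.6 + 6.0*0.0 + 6.4*0.0 = 25.6 + 0.0 + 0.0 = 25.6


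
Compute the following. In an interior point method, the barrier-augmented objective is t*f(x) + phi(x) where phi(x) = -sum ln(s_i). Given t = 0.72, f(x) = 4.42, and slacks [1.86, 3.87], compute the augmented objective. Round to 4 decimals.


Step 1: Compute log-barrier.
ln values: [0.6206, 1.3533]
phi = -(0.6206 + 1.3533) = -1.9738
Step 2: Compute augmented objective.
t*f(x) = 0.72*4.42 = 3.1824
Total = 3.1824 - 1.9738 = 1.2086


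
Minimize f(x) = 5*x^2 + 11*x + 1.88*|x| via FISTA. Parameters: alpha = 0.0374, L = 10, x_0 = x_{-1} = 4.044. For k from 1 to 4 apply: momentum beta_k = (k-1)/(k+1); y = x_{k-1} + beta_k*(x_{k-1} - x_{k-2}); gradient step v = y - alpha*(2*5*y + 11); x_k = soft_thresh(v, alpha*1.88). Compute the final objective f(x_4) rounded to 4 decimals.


FISTA on f(x) = 5*x^2 + 11*x + 1.88*|x|
L = 10, alpha = 0.0374
Iteration 1: beta = 0.0, y = 4.044 + 0.0*(4.044 - 4.044) = 4.044
  grad(y) = 51.44, v = y - alpha*grad = 2.1201
  prox(v) = soft_thresh(2.1201, 0.0703) = 2.0498
Iteration 2: beta = 0.3333, y = 2.0498 + 0.3333*(2.0498 - 4.044) = 1.3851
  grad(y) = 24.8511, v = y - alpha*grad = 0.4557
  prox(v) = soft_thresh(0.4557, 0.0703) = 0.3854
Iteration 3: beta = 0.5, y = 0.3854 + 0.5*(0.3854 - 2.0498) = -0.4469
  grad(y) = 6.5313, v = y - alpha*grad = -0.6911
  prox(v) = soft_thresh(-0.6911, 0.0703) = -0.6208
Iteration 4: beta = 0.6, y = -0.6208 + 0.6*(-0.6208 - 0.3854) = -1.2245
  grad(y) = -1.2454, v = y - alpha*grad = -1.178
  prox(v) = soft_thresh(-1.178, 0.0703) = -1.1077
f(x_4) = 5*(-1.1077)^2 + 11*(-1.1077) + 1.88*|-1.1077| = -3.9673


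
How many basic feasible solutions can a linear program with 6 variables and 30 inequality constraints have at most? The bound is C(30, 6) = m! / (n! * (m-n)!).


Each vertex corresponds to some choice of n active constraints out of m, so the number of vertices is at most C(m, n) = m! / (n!(m-n)!).
m = 30, n = 6
Numerator: 30 * 29 * 28 * 27 * 26 * 25
Denominator: 6! = 720
C(30, 6) = 593775


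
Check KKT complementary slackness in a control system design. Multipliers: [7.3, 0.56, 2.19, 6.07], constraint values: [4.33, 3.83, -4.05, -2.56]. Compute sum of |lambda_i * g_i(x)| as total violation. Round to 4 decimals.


KKT complementary slackness check:
lambda_1 * g_1 = 7.3 * 4.33 = 31.609
lambda_2 * g_2 = 0.56 * 3.83 = 2.1448
lambda_3 * g_3 = 2.19 * -4.05 = -8.8695
lambda_4 * g_4 = 6.07 * -2.56 = -15.5392
Total violation = 31.609 + 2.1448 + 8.8695 + 15.5392 = 58.1625


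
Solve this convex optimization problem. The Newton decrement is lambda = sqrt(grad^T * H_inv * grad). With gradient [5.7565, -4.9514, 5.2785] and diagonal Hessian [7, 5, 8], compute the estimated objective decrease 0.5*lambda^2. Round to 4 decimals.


Step 1: H is diagonal, so H^(-1) * g = [0.8224, -0.9903, 0.6598].
Step 2: g^T H^(-1) g = sum_i g_i^2 / H_ii
  = (5.7565)^2/7 + (-4.9514)^2/5 + (5.2785)^2/8
  = 4.7339 + 4.9033 + 3.4828 = 13.12
Step 3: Objective decrease = 0.5 * g^T H^(-1) g = 6.56


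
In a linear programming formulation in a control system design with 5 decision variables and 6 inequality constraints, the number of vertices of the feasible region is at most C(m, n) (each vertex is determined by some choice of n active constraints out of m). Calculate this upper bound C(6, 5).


Each vertex corresponds to some choice of n active constraints out of m, so the number of vertices is at most C(m, n) = m! / (n!(m-n)!).
m = 6, n = 5
Numerator: 6 * 5 * 4 * 3 * 2
Denominator: 5! = 120
C(6, 5) = 6


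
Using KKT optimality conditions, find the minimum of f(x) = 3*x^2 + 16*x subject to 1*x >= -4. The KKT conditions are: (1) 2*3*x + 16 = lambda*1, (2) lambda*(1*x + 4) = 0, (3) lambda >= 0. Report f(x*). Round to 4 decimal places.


Step 1: Try lambda = 0 (constraint inactive).
Stationarity: 2*3*x + 16 = 0
x* = -16/(2*3) = -8/3 = -2.6667 (rounded; the exact value -8/3 is used below)
Check constraint: 1*-2.6667 = -2.6667 >= -4 -- satisfied.
Step 2: Compute optimal value.
f(x*) = 3*(-8/3)^2 + 16*(-8/3) = -21.3333


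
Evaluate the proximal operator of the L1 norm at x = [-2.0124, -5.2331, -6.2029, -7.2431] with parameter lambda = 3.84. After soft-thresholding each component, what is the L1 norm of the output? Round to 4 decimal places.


Soft-thresholding with lambda = 3.84:
prox(-2.0124) = sign(-2.0124)*max(|-2.0124| - 3.84, 0) = 0.0
prox(-5.2331) = sign(-5.2331)*max(|-5.2331| - 3.84, 0) = -1.3931
prox(-6.2029) = sign(-6.2029)*max(|-6.2029| - 3.84, 0) = -2.3629
prox(-7.2431) = sign(-7.2431)*max(|-7.2431| - 3.84, 0) = -3.4031
prox(x) = [0.0, -1.3931, -2.3629, -3.4031]
||prox(x)||_1 = 0.0 + 1.3931 + 2.3629 + 3.4031 = 7.1591


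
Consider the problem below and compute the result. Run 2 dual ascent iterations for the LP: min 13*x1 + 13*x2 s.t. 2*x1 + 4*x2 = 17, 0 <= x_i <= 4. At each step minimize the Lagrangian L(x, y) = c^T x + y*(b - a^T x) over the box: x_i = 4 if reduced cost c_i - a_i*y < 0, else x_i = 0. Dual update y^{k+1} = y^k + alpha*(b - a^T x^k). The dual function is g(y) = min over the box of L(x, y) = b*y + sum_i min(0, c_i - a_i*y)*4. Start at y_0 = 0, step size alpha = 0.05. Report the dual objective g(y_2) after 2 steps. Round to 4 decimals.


Dual ascent for LP: min 13*x1 + 13*x2, 2*x1 + 4*x2 = 17, 0 <= x_i <= 4
Step 1: y^k = 0.0, reduced costs: (13.0, 13.0)
  x^k = (0.0, 0.0), subgradient = b - a^T x = 17.0
  y^{k+1} = 0.0 + 0.05*17.0 = 0.85
Step 2: y^k = 0.85, reduced costs: (11.3, 9.6)
  x^k = (0.0, 0.0), subgradient = b - a^T x = 17.0
  y^{k+1} = 0.85 + 0.05*17.0 = 1.7
Dual objective at y_2 = 1.7: reduced costs (9.6, 6.2), box minimizer x = (0.0, 0.0)
g(y_2) = b*y + (c1 - a1*y)*x1 + (c2 - a2*y)*x2 = 17*1.7 + 9.6*0.0 + 6.2*0.0 = 28.9 + 0.0 + 0.0 = 28.9


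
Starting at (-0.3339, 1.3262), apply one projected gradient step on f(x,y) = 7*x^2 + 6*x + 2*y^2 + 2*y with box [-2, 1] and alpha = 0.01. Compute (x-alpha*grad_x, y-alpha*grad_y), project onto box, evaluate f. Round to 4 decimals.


Step 1: Compute gradient at (-0.3339, 1.3262).
grad_x = 2*7*-0.3339 + 6 = 1.3254
grad_y = 2*2*1.3262 + 2 = 7.3048
Step 2: Gradient step.
x_raw = -0.3339 - 0.01*1.3254 = -0.3472
y_raw = 1.3262 - 0.01*7.3048 = 1.2532
Step 3: Project onto [-2, 1].
x_proj = clip(-0.3472) = -0.3472
y_proj = clip(1.2532) = 1.0
Step 4: Evaluate f.
f(-0.3472, 1.0) = 2.7607


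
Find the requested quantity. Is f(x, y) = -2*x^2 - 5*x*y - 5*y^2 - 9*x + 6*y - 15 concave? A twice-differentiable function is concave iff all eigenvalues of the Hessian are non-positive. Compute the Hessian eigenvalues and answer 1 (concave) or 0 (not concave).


The Hessian of f(x,y) = -2*x^2 - 5*x*y - 5*y^2 - 9*x + 6*y - 15 is:
H = [[-4, -5], [-5, -10]]
Trace = -4 - 10 = -14
Determinant = -4*-10 - (-5)^2 = 15
Discriminant = (-14)^2 - 4*15 = 136.0
Eigenvalues: lambda_1 = -12.831, lambda_2 = -1.169
The function is concave.

1


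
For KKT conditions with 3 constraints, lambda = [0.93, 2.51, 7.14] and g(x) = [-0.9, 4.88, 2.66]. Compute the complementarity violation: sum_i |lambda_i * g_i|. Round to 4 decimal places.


KKT complementary slackness check:
lambda_1 * g_1 = 0.93 * -0.9 = -0.837
lambda_2 * g_2 = 2.51 * 4.88 = 12.2488
lambda_3 * g_3 = 7.14 * 2.66 = 18.9924
Total violation = 0.837 + 12.2488 + 18.9924 = 32.0782


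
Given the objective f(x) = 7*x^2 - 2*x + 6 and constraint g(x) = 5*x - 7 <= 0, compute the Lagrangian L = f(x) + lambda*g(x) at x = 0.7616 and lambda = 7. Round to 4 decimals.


Step 1: Evaluate f(x).
f(0.7616) = 7*0.7616^2 - 2*0.7616 + 6 = 8.537
Step 2: Evaluate g(x).
g(0.7616) = 5*0.7616 - 7 = -3.192
Step 3: Compute Lagrangian.
L = 8.537 + 7*-3.192 = -13.807


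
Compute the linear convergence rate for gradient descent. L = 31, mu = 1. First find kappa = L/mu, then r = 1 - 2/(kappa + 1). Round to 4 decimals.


Step 1: Compute the condition number.
kappa = L/mu = 31/1 = 31.0
Step 2: Compute the convergence rate.
r = 1 - 2/(kappa + 1) = 1 - 2*mu/(L + mu) = (L - mu)/(L + mu) = 30/32 = 0.9375


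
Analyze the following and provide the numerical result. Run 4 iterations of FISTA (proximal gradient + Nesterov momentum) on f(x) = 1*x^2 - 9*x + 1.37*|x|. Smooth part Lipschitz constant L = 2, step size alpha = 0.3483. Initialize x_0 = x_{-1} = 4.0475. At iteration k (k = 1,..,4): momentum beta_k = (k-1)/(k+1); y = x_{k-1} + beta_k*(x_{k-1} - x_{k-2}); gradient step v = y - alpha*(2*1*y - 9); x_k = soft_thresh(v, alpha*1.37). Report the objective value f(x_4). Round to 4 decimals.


FISTA on f(x) = 1*x^2 - 9*x + 1.37*|x|
L = 2, alpha = 0.3483
Iteration 1: beta = 0.0, y = 4.0475 + 0.0*(4.0475 - 4.0475) = 4.0475
  grad(y) = -0.905, v = y - alpha*grad = 4.3627
  prox(v) = soft_thresh(4.3627, 0.4772) = 3.8855
Iteration 2: beta = 0.3333, y = 3.8855 + 0.3333*(3.8855 - 4.0475) = 3.8316
  grad(y) = -1.3369, v = y - alpha*grad = 4.2972
  prox(v) = soft_thresh(4.2972, 0.4772) = 3.82
Iteration 3: beta = 0.5, y = 3.82 + 0.5*(3.82 - 3.8855) = 3.7873
  grad(y) = -1.4255, v = y - alpha*grad = 4.2838
  prox(v) = soft_thresh(4.2838, 0.4772) = 3.8066
Iteration 4: beta = 0.6, y = 3.8066 + 0.6*(3.8066 - 3.82) = 3.7985
  grad(y) = -1.403, v = y - alpha*grad = 4.2872
  prox(v) = soft_thresh(4.2872, 0.4772) = 3.81
f(x_4) = 1*3.81^2 - 9*3.81 + 1.37*|3.81| = -14.5542


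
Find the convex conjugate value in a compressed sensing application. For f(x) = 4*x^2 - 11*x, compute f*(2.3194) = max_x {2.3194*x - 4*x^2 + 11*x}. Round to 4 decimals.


f*(y) = sup_x {y*x - a*x^2 - b*x} = sup_x {(y-b)*x - a*x^2}
FOC: (y - b) - 2a*x = 0 => x* = (y - b)/(2a)
x* = (2.3194 + 11)/(2*4) = 1.6649
f*(2.3194) = (y-b)^2/(4a) = (2.3194 + 11)^2/(4*4)
= 177.4064/16 = 11.0879


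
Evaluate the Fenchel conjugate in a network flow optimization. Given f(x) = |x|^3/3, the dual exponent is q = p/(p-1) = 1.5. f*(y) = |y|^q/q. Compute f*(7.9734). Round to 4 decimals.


The conjugate exponent q satisfies 1/p + 1/q = 1.
p = 3, so q = 3/(3 - 1) = 1.5
|y|^q = 7.9734^1.5 = 22.5147
f*(7.9734) = 22.5147 / 1.5 = 15.0098


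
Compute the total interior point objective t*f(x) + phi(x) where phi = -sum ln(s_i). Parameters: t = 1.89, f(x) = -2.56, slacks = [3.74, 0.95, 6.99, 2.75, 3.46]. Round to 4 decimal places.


Step 1: Compute log-barrier.
ln values: [1.3191, -0.0513, 1.9445, 1.0116, 1.2413]
phi = -(1.3191 - 0.0513 + 1.9445 + 1.0116 + 1.2413) = -5.4651
Step 2: Compute augmented objective.
t*f(x) = 1.89*-2.56 = -4.8384
Total = -4.8384 - 5.4651 = -10.3035


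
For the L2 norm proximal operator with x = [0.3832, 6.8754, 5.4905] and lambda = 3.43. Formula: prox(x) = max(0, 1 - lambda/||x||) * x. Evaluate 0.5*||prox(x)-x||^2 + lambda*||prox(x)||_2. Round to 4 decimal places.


Step 1: Compute ||x||.
||x|| = 8.807
Step 2: Compute scaling factor.
scale = max(0, 1 - 3.43/8.807) = 0.6105
Step 3: prox(x) = [0.234, 4.1977, 3.3522]
||prox(x)|| = 5.377
Step 4: Proximal objective.
0.5*||prox-x||^2 = 5.8825
lambda*||prox|| = 18.4431
Total = 24.3256


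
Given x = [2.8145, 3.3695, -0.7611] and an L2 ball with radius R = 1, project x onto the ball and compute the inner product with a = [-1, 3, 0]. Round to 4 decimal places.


Step 1: Compute ||x|| (intermediates to 6 decimals).
||x|| = sqrt(2.8145^2 + 3.3695^2 + (-0.7611)^2) = 4.455807
Step 2: Project.
Since ||x|| > R, scale = R/||x|| = 1/4.455807 = 0.224426, proj(x) = scale * x
proj(x) = [0.631647, 0.756203, -0.170811]
Step 3: Dot product.
a^T * proj(x) = -1*0.631647 + 3*0.756203 + 0*(-0.170811) = 1.637


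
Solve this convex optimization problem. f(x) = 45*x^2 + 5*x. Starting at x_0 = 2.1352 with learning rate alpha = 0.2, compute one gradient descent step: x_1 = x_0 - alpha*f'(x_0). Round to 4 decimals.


We compute the gradient at x_0 and apply the update.
f'(x) = 90*x + 5
f'(2.1352) = 90*2.1352 + 5 = 197.168
x_1 = 2.1352 - 0.2*197.168 = -37.2984


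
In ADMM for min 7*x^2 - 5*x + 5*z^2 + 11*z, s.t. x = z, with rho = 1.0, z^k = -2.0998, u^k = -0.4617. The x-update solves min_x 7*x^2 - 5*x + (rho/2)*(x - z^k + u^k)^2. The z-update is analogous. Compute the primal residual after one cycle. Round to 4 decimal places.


ADMM iteration with rho = 1.0, z^k = -2.0998, u^k = -0.4617
Step 1: x-update.
Minimize 7*x^2 - 5*x + (1.0/2)*(x + 2.0998 - 0.4617)^2
FOC: (2*7 + 1.0)*x = 5 + 1.0*(-2.0998 + 0.4617)
x^{k+1} = 0.2241
Step 2: z-update.
Minimize 5*z^2 + 11*z + (1.0/2)*(0.2241 - z - 0.4617)^2
FOC: (2*5 + 1.0)*z = -11 + 1.0*(0.2241 - 0.4617)
z^{k+1} = -1.0216
Step 3: u-update.
u^{k+1} = -0.4617 + 0.2241 + 1.0216 = 0.784
Step 4: Primal residual = |0.2241 + 1.0216| = 1.2457


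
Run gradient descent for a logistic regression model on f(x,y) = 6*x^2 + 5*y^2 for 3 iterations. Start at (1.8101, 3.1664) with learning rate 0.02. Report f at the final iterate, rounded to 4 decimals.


Gradient descent on f(x,y) = 6*x^2 + 5*y^2.
Starting point: (1.8101, 3.1664), alpha = 0.02
Step 1: grad_x = 2*6*1.8101 = 21.7212, grad_y = 2*5*3.1664 = 31.664
  x_1 = 1.8101 - 0.02*21.7212 = 1.3757
  y_1 = 3.1664 - 0.02*31.664 = 2.5331
Step 2: grad_x = 2*6*1.3757 = 16.5081, grad_y = 2*5*2.5331 = 25.3312
  x_2 = 1.3757 - 0.02*16.5081 = 1.0455
  y_2 = 2.5331 - 0.02*25.3312 = 2.0265
Step 3: grad_x = 2*6*1.0455 = 12.5462, grad_y = 2*5*2.0265 = 20.265
  x_3 = 1.0455 - 0.02*12.5462 = 0.7946
  y_3 = 2.0265 - 0.02*20.265 = 1.6212
f(0.7946, 1.6212) = 6*0.7946^2 + 5*1.6212^2 = 16.9296


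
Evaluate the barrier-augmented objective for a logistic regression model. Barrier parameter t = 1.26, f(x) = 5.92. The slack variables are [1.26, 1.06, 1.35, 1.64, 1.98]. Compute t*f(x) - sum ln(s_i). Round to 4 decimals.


Step 1: Compute log-barrier.
ln values: [0.2311, 0.0583, 0.3001, 0.4947, 0.6831]
phi = -(0.2311 + 0.0583 + 0.3001 + 0.4947 + 0.6831) = -1.7673
Step 2: Compute augmented objective.
t*f(x) = 1.26*5.92 = 7.4592
Total = 7.4592 - 1.7673 = 5.6919


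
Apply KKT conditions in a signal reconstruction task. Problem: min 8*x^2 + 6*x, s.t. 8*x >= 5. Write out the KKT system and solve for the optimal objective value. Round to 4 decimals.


Step 1: Try lambda = 0 (constraint inactive).
x_unc = -6/(2*8) = -0.375
Check: 8*-0.375 = -3.0 < 5 -- violated!
Step 2: Constraint must be active: 8*x = 5
x* = 5/8 = 0.625
lambda = (2*8*0.625 + 6)/8 = 2.0
Step 3: Compute optimal value.
f(x*) = 8*0.625^2 + 6*0.625 = 6.875


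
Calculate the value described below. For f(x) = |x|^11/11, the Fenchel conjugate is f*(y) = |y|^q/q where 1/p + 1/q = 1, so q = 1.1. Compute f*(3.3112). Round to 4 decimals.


The conjugate exponent q satisfies 1/p + 1/q = 1.
p = 11, so q = 11/(11 - 1) = 1.1
|y|^q = 3.3112^1.1 = 3.7324
f*(3.3112) = 3.7324 / 1.1 = 3.3931


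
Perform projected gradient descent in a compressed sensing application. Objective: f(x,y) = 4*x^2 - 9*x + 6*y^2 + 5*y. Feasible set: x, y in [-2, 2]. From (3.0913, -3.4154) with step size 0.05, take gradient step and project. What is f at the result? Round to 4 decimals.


Step 1: Compute gradient at (3.0913, -3.4154).
grad_x = 2*4*3.0913 - 9 = 15.7304
grad_y = 2*6*-3.4154 + 5 = -35.9848
Step 2: Gradient step.
x_raw = 3.0913 - 0.05*15.7304 = 2.3048
y_raw = -3.4154 - 0.05*-35.9848 = -1.6162
Step 3: Project onto [-2, 2].
x_proj = clip(2.3048) = 2.0
y_proj = clip(-1.6162) = -1.6162
Step 4: Evaluate f.
f(2.0, -1.6162) = 5.591
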